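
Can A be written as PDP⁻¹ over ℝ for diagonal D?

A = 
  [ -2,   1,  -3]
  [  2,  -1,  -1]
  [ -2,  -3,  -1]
No

Characteristic polynomial: det(λI - A) = λ³ + 4λ² - 6λ - 32
By the rational root theorem any rational root is an integer dividing 32; none of those is a root, so p(λ) has no rational roots and hence (being an irreducible cubic) no repeated roots.
Discriminant of the cubic: Δ = -4192
Δ < 0 ⇒ one real eigenvalue and a complex-conjugate pair: λ ≈ 2.683, -3.341 + 0.8737i, -3.341 - 0.8737i
Has complex eigenvalues (not diagonalizable over ℝ).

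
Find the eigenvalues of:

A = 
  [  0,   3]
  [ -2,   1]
tr(A) = 1, det(A) = 6
Characteristic polynomial: λ² - tr(A)λ + det(A) = λ² - λ + 6
λ² - λ + 6 = 0  ⇒  λ = (1 ± √((-1)² - 4·(6)))/2 = (1 ± √(-23))/2
  = (1 + i√23)/2,  (1 - i√23)/2

λ = (1 + i√23)/2, (1 - i√23)/2  (≈ 0.5 + 2.398i, 0.5 - 2.398i)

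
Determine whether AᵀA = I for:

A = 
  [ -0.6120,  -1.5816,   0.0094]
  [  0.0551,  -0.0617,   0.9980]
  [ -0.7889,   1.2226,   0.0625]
No

AᵀA = 
  [  0.9999,   0,  -0.0001]
  [  0,   4,   0]
  [ -0.0001,   0,   1]
≠ I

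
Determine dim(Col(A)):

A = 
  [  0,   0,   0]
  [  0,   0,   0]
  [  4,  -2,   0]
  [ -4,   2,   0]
Row reduce:
Swap R1 ↔ R3
R4 → R4 + (1)·R1
REF = 
  [  4,  -2,   0]
  [  0,   0,   0]
  [  0,   0,   0]
  [  0,   0,   0]
Pivot columns: 1 → 1 pivot.
dim(Col(A)) = number of pivot columns = 1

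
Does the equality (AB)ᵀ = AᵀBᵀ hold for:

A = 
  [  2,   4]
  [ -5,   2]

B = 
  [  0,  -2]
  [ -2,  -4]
No

(AB)ᵀ = 
  [ -8,  -4]
  [-20,   2]

AᵀBᵀ = 
  [ 10,  16]
  [ -4, -16]

The two matrices differ, so (AB)ᵀ ≠ AᵀBᵀ in general. The correct identity is (AB)ᵀ = BᵀAᵀ.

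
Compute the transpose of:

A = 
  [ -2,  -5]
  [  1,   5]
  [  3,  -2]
Aᵀ = 
  [ -2,   1,   3]
  [ -5,   5,  -2]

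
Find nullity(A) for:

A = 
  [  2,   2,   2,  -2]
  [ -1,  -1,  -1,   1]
nullity(A) = 3

Row reduce:
R2 → R2 + (1/2)·R1
REF = 
  [  2,   2,   2,  -2]
  [  0,   0,   0,   0]
Pivot columns: 1 → 1 pivot.
rank(A) = 1, so nullity(A) = 4 - 1 = 3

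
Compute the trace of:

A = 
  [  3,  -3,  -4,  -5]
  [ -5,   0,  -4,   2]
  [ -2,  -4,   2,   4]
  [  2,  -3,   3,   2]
7

tr(A) = 3 + 0 + 2 + 2 = 7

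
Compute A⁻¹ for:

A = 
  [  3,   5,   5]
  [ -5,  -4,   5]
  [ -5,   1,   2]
det(A) = (3)·((-4)(2) - (5)(1)) - (5)·((-5)(2) - (5)(-5)) + (5)·((-5)(1) - (-4)(-5))
  = (3)(-13) - (5)(15) + (5)(-25)
  = -239
det(A) = -239 ≠ 0, so A is invertible.

Cofactors Cᵢⱼ = (-1)ⁱ⁺ʲ·Mᵢⱼ:
C = 
  [-13, -15, -25]
  [ -5,  31, -28]
  [ 45, -40,  13]

adj(A) = Cᵀ:
adj(A) = 
  [-13,  -5,  45]
  [-15,  31, -40]
  [-25, -28,  13]

A⁻¹ = (-1/239) · adj(A):
A⁻¹ = 
  [ 13/239,   5/239, -45/239]
  [ 15/239, -31/239,  40/239]
  [ 25/239,  28/239, -13/239]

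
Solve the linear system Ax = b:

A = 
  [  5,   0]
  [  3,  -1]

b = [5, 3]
x = [1, 0]

Row reduce the augmented matrix [A|b]:
R2 → R2 - (3/5)·R1
REF = 
  [  5,   0,   5]
  [  0,  -1,   0]

Back-substitution:
x₂ = 0 / (-1) = 0
x₁ = (5 - (0)(0)) / 5 = 1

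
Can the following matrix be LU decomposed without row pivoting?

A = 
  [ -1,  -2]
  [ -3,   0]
Yes.
A[1,1] = -1 ≠ 0, so Gaussian elimination proceeds without a row swap: multiplier ℓ₂₁ = (-3)/(-1) = 3, and U[2,2] = 0 - (3)(-2) = 6.
L = 
  [  1,   0]
  [  3,   1]
U = 
  [ -1,  -2]
  [  0,   6]
Check row 2 of LU: [(3)(-1), (3)(-2) + 6] = [-3, 0] = row 2 of A ✓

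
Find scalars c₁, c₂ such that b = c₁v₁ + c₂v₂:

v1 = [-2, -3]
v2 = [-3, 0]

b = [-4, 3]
c1 = -1, c2 = 2

b = -1·v1 + 2·v2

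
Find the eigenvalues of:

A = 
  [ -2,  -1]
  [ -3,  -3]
λ = (-5 + √13)/2, (-5 - √13)/2  (≈ -0.6972, -4.303)

tr(A) = -5, det(A) = 3
Characteristic polynomial: λ² - tr(A)λ + det(A) = λ² + 5λ + 3
λ² + 5λ + 3 = 0  ⇒  λ = (-5 ± √((5)² - 4·(3)))/2 = (-5 ± √(13))/2
  = (-5 + √13)/2,  (-5 - √13)/2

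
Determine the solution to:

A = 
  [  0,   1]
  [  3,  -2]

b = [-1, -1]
Row reduce the augmented matrix [A|b]:
Swap R1 ↔ R2
REF = 
  [  3,  -2,  -1]
  [  0,   1,  -1]

Back-substitution:
x₂ = (-1) / 1 = -1
x₁ = (-1 - (-2)(-1)) / 3 = -1

x = [-1, -1]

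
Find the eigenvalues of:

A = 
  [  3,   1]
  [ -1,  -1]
λ = 1 + √3, 1 - √3  (≈ 2.732, -0.7321)

tr(A) = 2, det(A) = -2
Characteristic polynomial: λ² - tr(A)λ + det(A) = λ² - 2λ - 2
λ² - 2λ - 2 = 0  ⇒  λ = (2 ± √((-2)² - 4·(-2)))/2 = (2 ± √(12))/2
  = 1 + √3,  1 - √3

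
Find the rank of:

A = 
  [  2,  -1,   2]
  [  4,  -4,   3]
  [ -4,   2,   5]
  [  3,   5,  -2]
rank(A) = 3

Row reduce:
R2 → R2 - (2)·R1
R3 → R3 + (2)·R1
R4 → R4 - (3/2)·R1
R4 → R4 + (13/4)·R2
R4 → R4 + (11/12)·R3
REF = 
  [  2,  -1,   2]
  [  0,  -2,  -1]
  [  0,   0,   9]
  [  0,   0,   0]
Pivot columns: 1, 2, 3 → 3 pivots.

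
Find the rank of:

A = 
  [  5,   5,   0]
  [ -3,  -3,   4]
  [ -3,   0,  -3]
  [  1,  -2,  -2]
rank(A) = 3

Row reduce:
R2 → R2 + (3/5)·R1
R3 → R3 + (3/5)·R1
R4 → R4 - (1/5)·R1
Swap R2 ↔ R3
R4 → R4 + (1)·R2
R4 → R4 + (5/4)·R3
REF = 
  [  5,   5,   0]
  [  0,   3,  -3]
  [  0,   0,   4]
  [  0,   0,   0]
Pivot columns: 1, 2, 3 → 3 pivots.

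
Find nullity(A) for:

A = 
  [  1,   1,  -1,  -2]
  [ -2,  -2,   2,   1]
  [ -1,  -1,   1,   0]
nullity(A) = 2

Row reduce:
R2 → R2 + (2)·R1
R3 → R3 + (1)·R1
R3 → R3 - (2/3)·R2
REF = 
  [  1,   1,  -1,  -2]
  [  0,   0,   0,  -3]
  [  0,   0,   0,   0]
Pivot columns: 1, 4 → 2 pivots.
rank(A) = 2, so nullity(A) = 4 - 2 = 2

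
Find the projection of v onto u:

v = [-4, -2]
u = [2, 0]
v·u = (-4)(2) + (-2)(0) = -8
u·u = (2)² + (0)² = 4
proj_u(v) = (v·u / u·u) × u = (-8/4) × u = (-2) × u

proj_u(v) = [-4, 0]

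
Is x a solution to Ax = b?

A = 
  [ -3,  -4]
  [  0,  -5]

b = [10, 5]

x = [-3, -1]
No

Ax = [13, 5] ≠ b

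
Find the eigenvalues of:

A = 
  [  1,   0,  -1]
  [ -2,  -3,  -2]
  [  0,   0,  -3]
λ = 1, -3, -3

Characteristic polynomial: det(λI - A) = λ³ + 5λ² + 3λ - 9
Testing integer divisors of the constant term: p(1) = 0, so (λ - 1) is a factor:
p(λ) = (λ - 1)(λ² + 6λ + 9)
λ² + 6λ + 9 = (λ + 3)²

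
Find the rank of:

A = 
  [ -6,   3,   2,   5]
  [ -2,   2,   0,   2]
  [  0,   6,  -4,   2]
rank(A) = 2

Row reduce:
R2 → R2 - (1/3)·R1
R3 → R3 - (6)·R2
REF = 
  [  -6,    3,    2,    5]
  [   0,    1, -2/3,  1/3]
  [   0,    0,    0,    0]
Pivot columns: 1, 2 → 2 pivots.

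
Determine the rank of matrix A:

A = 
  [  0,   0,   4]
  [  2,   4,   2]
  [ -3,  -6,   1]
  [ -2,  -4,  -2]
Row reduce:
Swap R1 ↔ R2
R3 → R3 + (3/2)·R1
R4 → R4 + (1)·R1
R3 → R3 - (1)·R2
REF = 
  [  2,   4,   2]
  [  0,   0,   4]
  [  0,   0,   0]
  [  0,   0,   0]
Pivot columns: 1, 3 → 2 pivots.

rank(A) = 2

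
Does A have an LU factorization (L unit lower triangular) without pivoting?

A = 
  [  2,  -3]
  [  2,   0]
Yes.
A[1,1] = 2 ≠ 0, so Gaussian elimination proceeds without a row swap: multiplier ℓ₂₁ = (2)/(2) = 1, and U[2,2] = 0 - (1)(-3) = 3.
L = 
  [  1,   0]
  [  1,   1]
U = 
  [  2,  -3]
  [  0,   3]
Check row 2 of LU: [(1)(2), (1)(-3) + 3] = [2, 0] = row 2 of A ✓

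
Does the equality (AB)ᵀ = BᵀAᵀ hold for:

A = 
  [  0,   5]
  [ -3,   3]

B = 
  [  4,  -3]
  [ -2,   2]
Yes

(AB)ᵀ = 
  [-10, -18]
  [ 10,  15]

BᵀAᵀ = 
  [-10, -18]
  [ 10,  15]

Both sides are equal — this is the standard identity (AB)ᵀ = BᵀAᵀ, which holds for all A, B.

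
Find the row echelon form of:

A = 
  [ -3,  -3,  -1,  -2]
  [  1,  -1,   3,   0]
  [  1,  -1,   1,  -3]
Row operations:
R2 → R2 + (1/3)·R1
R3 → R3 + (1/3)·R1
R3 → R3 - (1)·R2

Resulting echelon form:
REF = 
  [  -3,   -3,   -1,   -2]
  [   0,   -2,  8/3, -2/3]
  [   0,    0,   -2,   -3]

Rank = 3 (number of non-zero pivot rows).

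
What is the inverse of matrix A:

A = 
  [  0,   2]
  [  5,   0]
det(A) = (0)(0) - (2)(5) = -10
For a 2×2 matrix, A⁻¹ = (1/det(A)) · [[d, -b], [-c, a]]
    = (-1/10) · [[0, -2], [-5, 0]]

A⁻¹ = 
  [  0, 1/5]
  [1/2,   0]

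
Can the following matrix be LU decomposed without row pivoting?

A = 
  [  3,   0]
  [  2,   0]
Yes.
A[1,1] = 3 ≠ 0, so Gaussian elimination proceeds without a row swap: multiplier ℓ₂₁ = (2)/(3) = 2/3, and U[2,2] = 0 - (2/3)(0) = 0.
L = 
  [  1,   0]
  [2/3,   1]
U = 
  [  3,   0]
  [  0,   0]
Check row 2 of LU: [(2/3)(3), (2/3)(0) + 0] = [2, 0] = row 2 of A ✓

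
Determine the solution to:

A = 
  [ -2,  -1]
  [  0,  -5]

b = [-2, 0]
Row reduce the augmented matrix [A|b]:
(already in echelon form)
REF = 
  [ -2,  -1,  -2]
  [  0,  -5,   0]

Back-substitution:
x₂ = 0 / (-5) = 0
x₁ = (-2 - (-1)(0)) / (-2) = 1

x = [1, 0]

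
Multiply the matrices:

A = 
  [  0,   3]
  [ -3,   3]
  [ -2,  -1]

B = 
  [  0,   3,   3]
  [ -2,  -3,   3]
A is 3×2 and B is 2×3, so AB is 3×3. Each entry is (row of A)·(column of B):
AB[1,1] = (0)(0) + (3)(-2) = -6
AB[1,2] = (0)(3) + (3)(-3) = -9
AB[1,3] = (0)(3) + (3)(3) = 9
AB[2,1] = (-3)(0) + (3)(-2) = -6
AB[2,2] = (-3)(3) + (3)(-3) = -18
AB[2,3] = (-3)(3) + (3)(3) = 0
AB[3,1] = (-2)(0) + (-1)(-2) = 2
AB[3,2] = (-2)(3) + (-1)(-3) = -3
AB[3,3] = (-2)(3) + (-1)(3) = -9

AB = 
  [ -6,  -9,   9]
  [ -6, -18,   0]
  [  2,  -3,  -9]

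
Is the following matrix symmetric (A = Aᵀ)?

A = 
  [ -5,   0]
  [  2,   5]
No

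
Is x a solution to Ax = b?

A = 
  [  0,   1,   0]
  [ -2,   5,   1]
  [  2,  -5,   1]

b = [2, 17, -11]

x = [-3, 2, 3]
No

Ax = [2, 19, -13] ≠ b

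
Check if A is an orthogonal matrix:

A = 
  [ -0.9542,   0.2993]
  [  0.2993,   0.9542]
Yes

AᵀA = 
  [  1.0001,   0]
  [  0,   1.0001]
≈ I (equal to I up to the 4-dp rounding of the entries)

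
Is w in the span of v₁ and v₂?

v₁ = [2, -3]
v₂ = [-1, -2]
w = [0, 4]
Yes

Form the augmented matrix and row-reduce:
[v₁|v₂|w] = 
  [  2,  -1,   0]
  [ -3,  -2,   4]
R2 → R2 + (3/2)·R1
REF = 
  [   2,   -1,    0]
  [   0, -7/2,    4]

No row of the form [0 0 | nonzero], so the system is consistent. Back-substitution gives c₁ = -4/7, c₂ = -8/7: w = (-4/7)·v₁ + (-8/7)·v₂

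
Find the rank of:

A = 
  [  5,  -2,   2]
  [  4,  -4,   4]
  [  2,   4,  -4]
rank(A) = 2

Row reduce:
R2 → R2 - (4/5)·R1
R3 → R3 - (2/5)·R1
R3 → R3 + (2)·R2
REF = 
  [    5,    -2,     2]
  [    0, -12/5,  12/5]
  [    0,     0,     0]
Pivot columns: 1, 2 → 2 pivots.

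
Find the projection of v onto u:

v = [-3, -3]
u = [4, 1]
proj_u(v) = [-60/17, -15/17]

v·u = (-3)(4) + (-3)(1) = -15
u·u = (4)² + (1)² = 17
proj_u(v) = (v·u / u·u) × u = (-15/17) × u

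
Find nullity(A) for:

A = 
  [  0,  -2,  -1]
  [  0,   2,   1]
nullity(A) = 2

Row reduce:
R2 → R2 + (1)·R1
REF = 
  [  0,  -2,  -1]
  [  0,   0,   0]
Pivot columns: 2 → 1 pivot.
rank(A) = 1, so nullity(A) = 3 - 1 = 2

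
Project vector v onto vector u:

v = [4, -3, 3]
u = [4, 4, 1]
proj_u(v) = [28/33, 28/33, 7/33]

v·u = (4)(4) + (-3)(4) + (3)(1) = 7
u·u = (4)² + (4)² + (1)² = 33
proj_u(v) = (v·u / u·u) × u = (7/33) × u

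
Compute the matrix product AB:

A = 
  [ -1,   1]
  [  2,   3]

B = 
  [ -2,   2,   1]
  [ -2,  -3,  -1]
AB = 
  [  0,  -5,  -2]
  [-10,  -5,  -1]

A is 2×2 and B is 2×3, so AB is 2×3. Each entry is (row of A)·(column of B):
AB[1,1] = (-1)(-2) + (1)(-2) = 0
AB[1,2] = (-1)(2) + (1)(-3) = -5
AB[1,3] = (-1)(1) + (1)(-1) = -2
AB[2,1] = (2)(-2) + (3)(-2) = -10
AB[2,2] = (2)(2) + (3)(-3) = -5
AB[2,3] = (2)(1) + (3)(-1) = -1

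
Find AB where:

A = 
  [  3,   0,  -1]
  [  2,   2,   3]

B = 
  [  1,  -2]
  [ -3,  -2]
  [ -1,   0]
AB = 
  [  4,  -6]
  [ -7,  -8]

A is 2×3 and B is 3×2, so AB is 2×2. Each entry is (row of A)·(column of B):
AB[1,1] = (3)(1) + (0)(-3) + (-1)(-1) = 4
AB[1,2] = (3)(-2) + (0)(-2) + (-1)(0) = -6
AB[2,1] = (2)(1) + (2)(-3) + (3)(-1) = -7
AB[2,2] = (2)(-2) + (2)(-2) + (3)(0) = -8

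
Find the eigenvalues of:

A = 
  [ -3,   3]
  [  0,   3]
λ = 3, -3

tr(A) = 0, det(A) = -9
Characteristic polynomial: λ² - tr(A)λ + det(A) = λ² - 9
λ² - 9 = (λ + 3)(λ - 3)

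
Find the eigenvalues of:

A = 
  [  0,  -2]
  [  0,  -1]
tr(A) = -1, det(A) = 0
Characteristic polynomial: λ² - tr(A)λ + det(A) = λ² + λ
λ² + λ = λ(λ + 1)

λ = 0, -1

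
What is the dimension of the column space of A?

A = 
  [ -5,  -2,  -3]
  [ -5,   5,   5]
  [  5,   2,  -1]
dim(Col(A)) = 3

Row reduce:
R2 → R2 - (1)·R1
R3 → R3 + (1)·R1
REF = 
  [ -5,  -2,  -3]
  [  0,   7,   8]
  [  0,   0,  -4]
Pivot columns: 1, 2, 3 → 3 pivots.
dim(Col(A)) = number of pivot columns = 3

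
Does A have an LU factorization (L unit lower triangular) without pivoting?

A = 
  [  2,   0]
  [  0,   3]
Yes.
A[1,1] = 2 ≠ 0, so Gaussian elimination proceeds without a row swap: multiplier ℓ₂₁ = (0)/(2) = 0, and U[2,2] = 3 - (0)(0) = 3.
L = 
  [  1,   0]
  [  0,   1]
U = 
  [  2,   0]
  [  0,   3]
Check row 2 of LU: [(0)(2), (0)(0) + 3] = [0, 3] = row 2 of A ✓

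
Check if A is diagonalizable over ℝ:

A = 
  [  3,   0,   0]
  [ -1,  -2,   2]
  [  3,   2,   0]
Yes

Characteristic polynomial: det(λI - A) = λ³ - λ² - 10λ + 12
Testing integer divisors of the constant term: p(3) = 0, so (λ - 3) is a factor:
p(λ) = (λ - 3)(λ² + 2λ - 4)
λ² + 2λ - 4 = 0  ⇒  λ = (-2 ± √((2)² - 4·(-4)))/2 = (-2 ± √(20))/2
  = -1 + √5,  -1 - √5
Eigenvalues: 3, -1 + √5, -1 - √5  (≈ 3, 1.236, -3.236)
The two irrational eigenvalues are distinct (simple), so each has alg. mult. = geom. mult. = 1.
λ=3: alg. mult. = 1, geom. mult. = 3 - rank(A - (3)I) = 3 - 2 = 1
Sum of geometric multiplicities equals n, so A has n independent eigenvectors.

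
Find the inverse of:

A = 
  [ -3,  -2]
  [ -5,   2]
det(A) = (-3)(2) - (-2)(-5) = -16
For a 2×2 matrix, A⁻¹ = (1/det(A)) · [[d, -b], [-c, a]]
    = (-1/16) · [[2, 2], [5, -3]]

A⁻¹ = 
  [ -1/8,  -1/8]
  [-5/16,  3/16]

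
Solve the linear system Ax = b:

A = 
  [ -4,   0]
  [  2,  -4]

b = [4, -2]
Row reduce the augmented matrix [A|b]:
R2 → R2 + (1/2)·R1
REF = 
  [ -4,   0,   4]
  [  0,  -4,   0]

Back-substitution:
x₂ = 0 / (-4) = 0
x₁ = (4 - (0)(0)) / (-4) = -1

x = [-1, 0]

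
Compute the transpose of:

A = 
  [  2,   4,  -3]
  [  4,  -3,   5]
Aᵀ = 
  [  2,   4]
  [  4,  -3]
  [ -3,   5]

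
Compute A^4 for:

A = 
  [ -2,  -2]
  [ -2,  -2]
A^4 = 
  [128, 128]
  [128, 128]

A² = A·A:
A²[1,1] = (-2)(-2) + (-2)(-2) = 8
A²[1,2] = (-2)(-2) + (-2)(-2) = 8
A²[2,1] = (-2)(-2) + (-2)(-2) = 8
A²[2,2] = (-2)(-2) + (-2)(-2) = 8
A² = 
  [  8,   8]
  [  8,   8]

A^3 = A^2·A:
A^3[1,1] = (8)(-2) + (8)(-2) = -32
A^3[1,2] = (8)(-2) + (8)(-2) = -32
A^3[2,1] = (8)(-2) + (8)(-2) = -32
A^3[2,2] = (8)(-2) + (8)(-2) = -32
A^3 = 
  [-32, -32]
  [-32, -32]

A^4 = A^3·A:
A^4[1,1] = (-32)(-2) + (-32)(-2) = 128
A^4[1,2] = (-32)(-2) + (-32)(-2) = 128
A^4[2,1] = (-32)(-2) + (-32)(-2) = 128
A^4[2,2] = (-32)(-2) + (-32)(-2) = 128
A^4 = 
  [128, 128]
  [128, 128]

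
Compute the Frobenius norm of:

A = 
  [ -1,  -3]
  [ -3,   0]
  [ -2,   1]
||A||_F = 4.899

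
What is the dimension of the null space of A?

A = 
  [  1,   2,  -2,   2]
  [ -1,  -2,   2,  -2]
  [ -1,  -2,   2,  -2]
nullity(A) = 3

Row reduce:
R2 → R2 + (1)·R1
R3 → R3 + (1)·R1
REF = 
  [  1,   2,  -2,   2]
  [  0,   0,   0,   0]
  [  0,   0,   0,   0]
Pivot columns: 1 → 1 pivot.
rank(A) = 1, so nullity(A) = 4 - 1 = 3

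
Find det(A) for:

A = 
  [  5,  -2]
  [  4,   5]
For a 2×2 matrix, det = ad - bc = (5)(5) - (-2)(4) = 33

det(A) = 33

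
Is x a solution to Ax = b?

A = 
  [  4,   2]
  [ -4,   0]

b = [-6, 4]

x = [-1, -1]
Yes

Ax = [-6, 4] = b ✓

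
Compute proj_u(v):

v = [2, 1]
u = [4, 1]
proj_u(v) = [36/17, 9/17]

v·u = (2)(4) + (1)(1) = 9
u·u = (4)² + (1)² = 17
proj_u(v) = (v·u / u·u) × u = (9/17) × u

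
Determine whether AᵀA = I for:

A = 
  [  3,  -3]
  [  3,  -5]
No

AᵀA = 
  [ 18, -24]
  [-24,  34]
≠ I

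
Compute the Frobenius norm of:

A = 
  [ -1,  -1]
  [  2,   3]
||A||_F = 3.873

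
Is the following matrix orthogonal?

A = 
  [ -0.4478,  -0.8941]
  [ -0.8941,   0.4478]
Yes

AᵀA = 
  [  0.9999,   0]
  [  0,   0.9999]
≈ I (equal to I up to the 4-dp rounding of the entries)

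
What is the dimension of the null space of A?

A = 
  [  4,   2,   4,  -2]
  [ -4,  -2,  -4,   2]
nullity(A) = 3

Row reduce:
R2 → R2 + (1)·R1
REF = 
  [  4,   2,   4,  -2]
  [  0,   0,   0,   0]
Pivot columns: 1 → 1 pivot.
rank(A) = 1, so nullity(A) = 4 - 1 = 3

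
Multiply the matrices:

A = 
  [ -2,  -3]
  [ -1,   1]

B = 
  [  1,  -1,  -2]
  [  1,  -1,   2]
A is 2×2 and B is 2×3, so AB is 2×3. Each entry is (row of A)·(column of B):
AB[1,1] = (-2)(1) + (-3)(1) = -5
AB[1,2] = (-2)(-1) + (-3)(-1) = 5
AB[1,3] = (-2)(-2) + (-3)(2) = -2
AB[2,1] = (-1)(1) + (1)(1) = 0
AB[2,2] = (-1)(-1) + (1)(-1) = 0
AB[2,3] = (-1)(-2) + (1)(2) = 4

AB = 
  [ -5,   5,  -2]
  [  0,   0,   4]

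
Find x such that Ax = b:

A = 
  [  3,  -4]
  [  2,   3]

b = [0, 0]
Row reduce the augmented matrix [A|b]:
R2 → R2 - (2/3)·R1
REF = 
  [   3,   -4,    0]
  [   0, 17/3,    0]

Back-substitution:
x₂ = 0 / (17/3) = 0
x₁ = (0 - (-4)(0)) / 3 = 0

x = [0, 0]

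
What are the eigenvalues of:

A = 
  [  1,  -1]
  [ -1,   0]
λ = (1 + √5)/2, (1 - √5)/2  (≈ 1.618, -0.618)

tr(A) = 1, det(A) = -1
Characteristic polynomial: λ² - tr(A)λ + det(A) = λ² - λ - 1
λ² - λ - 1 = 0  ⇒  λ = (1 ± √((-1)² - 4·(-1)))/2 = (1 ± √(5))/2
  = (1 + √5)/2,  (1 - √5)/2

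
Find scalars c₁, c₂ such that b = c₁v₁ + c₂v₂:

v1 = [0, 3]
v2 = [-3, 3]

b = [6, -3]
c1 = 1, c2 = -2

b = 1·v1 + -2·v2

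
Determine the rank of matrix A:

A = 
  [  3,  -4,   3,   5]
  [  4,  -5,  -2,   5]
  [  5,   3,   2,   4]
Row reduce:
R2 → R2 - (4/3)·R1
R3 → R3 - (5/3)·R1
R3 → R3 - (29)·R2
REF = 
  [   3,   -4,    3,    5]
  [   0,  1/3,   -6, -5/3]
  [   0,    0,  171,   44]
Pivot columns: 1, 2, 3 → 3 pivots.

rank(A) = 3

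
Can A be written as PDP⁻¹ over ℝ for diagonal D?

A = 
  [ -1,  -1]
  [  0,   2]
Yes

tr(A) = 1, det(A) = -2
Characteristic polynomial: λ² - tr(A)λ + det(A) = λ² - λ - 2
λ² - λ - 2 = (λ + 1)(λ - 2)
Eigenvalues: 2, -1
λ=-1: alg. mult. = 1, geom. mult. = 2 - rank(A - (-1)I) = 2 - 1 = 1
λ=2: alg. mult. = 1, geom. mult. = 2 - rank(A - (2)I) = 2 - 1 = 1
Sum of geometric multiplicities equals n, so A has n independent eigenvectors.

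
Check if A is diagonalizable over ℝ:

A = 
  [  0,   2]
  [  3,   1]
Yes

tr(A) = 1, det(A) = -6
Characteristic polynomial: λ² - tr(A)λ + det(A) = λ² - λ - 6
λ² - λ - 6 = (λ + 2)(λ - 3)
Eigenvalues: 3, -2
λ=-2: alg. mult. = 1, geom. mult. = 2 - rank(A - (-2)I) = 2 - 1 = 1
λ=3: alg. mult. = 1, geom. mult. = 2 - rank(A - (3)I) = 2 - 1 = 1
Sum of geometric multiplicities equals n, so A has n independent eigenvectors.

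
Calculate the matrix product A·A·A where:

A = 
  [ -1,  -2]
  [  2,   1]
A² = A·A:
A²[1,1] = (-1)(-1) + (-2)(2) = -3
A²[1,2] = (-1)(-2) + (-2)(1) = 0
A²[2,1] = (2)(-1) + (1)(2) = 0
A²[2,2] = (2)(-2) + (1)(1) = -3
A² = 
  [ -3,   0]
  [  0,  -3]

A^3 = A^2·A:
A^3[1,1] = (-3)(-1) + (0)(2) = 3
A^3[1,2] = (-3)(-2) + (0)(1) = 6
A^3[2,1] = (0)(-1) + (-3)(2) = -6
A^3[2,2] = (0)(-2) + (-3)(1) = -3
A^3 = 
  [  3,   6]
  [ -6,  -3]

Therefore
A^3 = 
  [  3,   6]
  [ -6,  -3]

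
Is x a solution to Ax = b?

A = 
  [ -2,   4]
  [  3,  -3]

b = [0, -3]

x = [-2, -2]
No

Ax = [-4, 0] ≠ b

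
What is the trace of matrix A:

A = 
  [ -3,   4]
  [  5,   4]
1

tr(A) = -3 + 4 = 1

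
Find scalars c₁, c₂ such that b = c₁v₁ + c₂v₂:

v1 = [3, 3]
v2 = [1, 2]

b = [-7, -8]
c1 = -2, c2 = -1

b = -2·v1 + -1·v2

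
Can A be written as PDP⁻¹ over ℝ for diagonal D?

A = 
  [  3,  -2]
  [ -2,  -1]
Yes

tr(A) = 2, det(A) = -7
Characteristic polynomial: λ² - tr(A)λ + det(A) = λ² - 2λ - 7
λ² - 2λ - 7 = 0  ⇒  λ = (2 ± √((-2)² - 4·(-7)))/2 = (2 ± √(32))/2
  = 1 + 2√2,  1 - 2√2
Eigenvalues: 1 + 2√2, 1 - 2√2  (≈ 3.828, -1.828)
The two irrational eigenvalues are distinct (simple), so each has alg. mult. = geom. mult. = 1.
Sum of geometric multiplicities equals n, so A has n independent eigenvectors.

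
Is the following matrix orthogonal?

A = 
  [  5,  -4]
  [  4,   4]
No

AᵀA = 
  [ 41,  -4]
  [ -4,  32]
≠ I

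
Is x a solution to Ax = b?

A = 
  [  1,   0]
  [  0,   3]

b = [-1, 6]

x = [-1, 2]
Yes

Ax = [-1, 6] = b ✓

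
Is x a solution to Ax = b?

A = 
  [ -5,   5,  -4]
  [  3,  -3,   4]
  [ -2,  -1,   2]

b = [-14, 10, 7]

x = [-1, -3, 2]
No

Ax = [-18, 14, 9] ≠ b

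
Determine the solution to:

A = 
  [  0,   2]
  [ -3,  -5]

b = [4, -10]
x = [0, 2]

Row reduce the augmented matrix [A|b]:
Swap R1 ↔ R2
REF = 
  [ -3,  -5, -10]
  [  0,   2,   4]

Back-substitution:
x₂ = 4 / 2 = 2
x₁ = (-10 - (-5)(2)) / (-3) = 0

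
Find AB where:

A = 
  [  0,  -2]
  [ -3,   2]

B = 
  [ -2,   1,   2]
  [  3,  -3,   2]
A is 2×2 and B is 2×3, so AB is 2×3. Each entry is (row of A)·(column of B):
AB[1,1] = (0)(-2) + (-2)(3) = -6
AB[1,2] = (0)(1) + (-2)(-3) = 6
AB[1,3] = (0)(2) + (-2)(2) = -4
AB[2,1] = (-3)(-2) + (2)(3) = 12
AB[2,2] = (-3)(1) + (2)(-3) = -9
AB[2,3] = (-3)(2) + (2)(2) = -2

AB = 
  [ -6,   6,  -4]
  [ 12,  -9,  -2]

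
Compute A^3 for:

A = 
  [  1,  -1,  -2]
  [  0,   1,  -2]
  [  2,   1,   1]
A^3 = 
  [ -7,  -3,  12]
  [-12,  -1,   6]
  [ -6,  -9, -13]

A² = A·A:
A²[1,1] = (1)(1) + (-1)(0) + (-2)(2) = -3
A²[1,2] = (1)(-1) + (-1)(1) + (-2)(1) = -4
A²[1,3] = (1)(-2) + (-1)(-2) + (-2)(1) = -2
A²[2,1] = (0)(1) + (1)(0) + (-2)(2) = -4
A²[2,2] = (0)(-1) + (1)(1) + (-2)(1) = -1
A²[2,3] = (0)(-2) + (1)(-2) + (-2)(1) = -4
A²[3,1] = (2)(1) + (1)(0) + (1)(2) = 4
A²[3,2] = (2)(-1) + (1)(1) + (1)(1) = 0
A²[3,3] = (2)(-2) + (1)(-2) + (1)(1) = -5
A² = 
  [ -3,  -4,  -2]
  [ -4,  -1,  -4]
  [  4,   0,  -5]

A^3 = A^2·A:
A^3[1,1] = (-3)(1) + (-4)(0) + (-2)(2) = -7
A^3[1,2] = (-3)(-1) + (-4)(1) + (-2)(1) = -3
A^3[1,3] = (-3)(-2) + (-4)(-2) + (-2)(1) = 12
A^3[2,1] = (-4)(1) + (-1)(0) + (-4)(2) = -12
A^3[2,2] = (-4)(-1) + (-1)(1) + (-4)(1) = -1
A^3[2,3] = (-4)(-2) + (-1)(-2) + (-4)(1) = 6
A^3[3,1] = (4)(1) + (0)(0) + (-5)(2) = -6
A^3[3,2] = (4)(-1) + (0)(1) + (-5)(1) = -9
A^3[3,3] = (4)(-2) + (0)(-2) + (-5)(1) = -13
A^3 = 
  [ -7,  -3,  12]
  [-12,  -1,   6]
  [ -6,  -9, -13]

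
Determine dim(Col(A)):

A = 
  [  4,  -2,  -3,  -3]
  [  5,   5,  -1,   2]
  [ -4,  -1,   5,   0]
dim(Col(A)) = 3

Row reduce:
R2 → R2 - (5/4)·R1
R3 → R3 + (1)·R1
R3 → R3 + (2/5)·R2
REF = 
  [    4,    -2,    -3,    -3]
  [    0,  15/2,  11/4,  23/4]
  [    0,     0, 31/10, -7/10]
Pivot columns: 1, 2, 3 → 3 pivots.
dim(Col(A)) = number of pivot columns = 3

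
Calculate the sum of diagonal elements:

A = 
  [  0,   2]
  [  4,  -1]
-1

tr(A) = 0 + -1 = -1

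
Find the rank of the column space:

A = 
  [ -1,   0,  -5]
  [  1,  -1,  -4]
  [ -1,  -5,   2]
dim(Col(A)) = 3

Row reduce:
R2 → R2 + (1)·R1
R3 → R3 - (1)·R1
R3 → R3 - (5)·R2
REF = 
  [ -1,   0,  -5]
  [  0,  -1,  -9]
  [  0,   0,  52]
Pivot columns: 1, 2, 3 → 3 pivots.
dim(Col(A)) = number of pivot columns = 3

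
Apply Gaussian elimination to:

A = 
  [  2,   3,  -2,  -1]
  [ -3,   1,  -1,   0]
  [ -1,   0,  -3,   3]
Row operations:
R2 → R2 + (3/2)·R1
R3 → R3 + (1/2)·R1
R3 → R3 - (3/11)·R2

Resulting echelon form:
REF = 
  [     2,      3,     -2,     -1]
  [     0,   11/2,     -4,   -3/2]
  [     0,      0, -32/11,  32/11]

Rank = 3 (number of non-zero pivot rows).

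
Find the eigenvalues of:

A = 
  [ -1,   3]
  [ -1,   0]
λ = (-1 + i√11)/2, (-1 - i√11)/2  (≈ -0.5 + 1.658i, -0.5 - 1.658i)

tr(A) = -1, det(A) = 3
Characteristic polynomial: λ² - tr(A)λ + det(A) = λ² + λ + 3
λ² + λ + 3 = 0  ⇒  λ = (-1 ± √((1)² - 4·(3)))/2 = (-1 ± √(-11))/2
  = (-1 + i√11)/2,  (-1 - i√11)/2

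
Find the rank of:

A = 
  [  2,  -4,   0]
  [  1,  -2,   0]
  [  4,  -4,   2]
Row reduce:
R2 → R2 - (1/2)·R1
R3 → R3 - (2)·R1
Swap R2 ↔ R3
REF = 
  [  2,  -4,   0]
  [  0,   4,   2]
  [  0,   0,   0]
Pivot columns: 1, 2 → 2 pivots.

rank(A) = 2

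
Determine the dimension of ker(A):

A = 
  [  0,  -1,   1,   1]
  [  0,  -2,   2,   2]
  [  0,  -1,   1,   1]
nullity(A) = 3

Row reduce:
R2 → R2 - (2)·R1
R3 → R3 - (1)·R1
REF = 
  [  0,  -1,   1,   1]
  [  0,   0,   0,   0]
  [  0,   0,   0,   0]
Pivot columns: 2 → 1 pivot.
rank(A) = 1, so nullity(A) = 4 - 1 = 3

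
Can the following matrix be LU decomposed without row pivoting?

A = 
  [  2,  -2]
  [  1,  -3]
Yes.
A[1,1] = 2 ≠ 0, so Gaussian elimination proceeds without a row swap: multiplier ℓ₂₁ = (1)/(2) = 1/2, and U[2,2] = -3 - (1/2)(-2) = -2.
L = 
  [  1,   0]
  [1/2,   1]
U = 
  [  2,  -2]
  [  0,  -2]
Check row 2 of LU: [(1/2)(2), (1/2)(-2) + (-2)] = [1, -3] = row 2 of A ✓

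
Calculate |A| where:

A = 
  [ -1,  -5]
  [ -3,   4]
-19

For a 2×2 matrix, det = ad - bc = (-1)(4) - (-5)(-3) = -19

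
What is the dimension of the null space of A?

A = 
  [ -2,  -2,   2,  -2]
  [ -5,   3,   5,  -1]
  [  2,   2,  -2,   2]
nullity(A) = 2

Row reduce:
R2 → R2 - (5/2)·R1
R3 → R3 + (1)·R1
REF = 
  [ -2,  -2,   2,  -2]
  [  0,   8,   0,   4]
  [  0,   0,   0,   0]
Pivot columns: 1, 2 → 2 pivots.
rank(A) = 2, so nullity(A) = 4 - 2 = 2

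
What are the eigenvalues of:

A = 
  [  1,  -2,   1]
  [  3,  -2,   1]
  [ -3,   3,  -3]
Characteristic polynomial: det(λI - A) = λ³ + 4λ² + 7λ + 6
Testing integer divisors of the constant term: p(-2) = 0, so (λ + 2) is a factor:
p(λ) = (λ + 2)(λ² + 2λ + 3)
λ² + 2λ + 3 = 0  ⇒  λ = (-2 ± √((2)² - 4·(3)))/2 = (-2 ± √(-8))/2
  = -1 + i√2,  -1 - i√2

λ = -2, -1 + i√2, -1 - i√2  (≈ -2, -1 + 1.414i, -1 - 1.414i)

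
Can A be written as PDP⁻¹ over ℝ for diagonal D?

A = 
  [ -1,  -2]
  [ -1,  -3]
Yes

tr(A) = -4, det(A) = 1
Characteristic polynomial: λ² - tr(A)λ + det(A) = λ² + 4λ + 1
λ² + 4λ + 1 = 0  ⇒  λ = (-4 ± √((4)² - 4·(1)))/2 = (-4 ± √(12))/2
  = -2 + √3,  -2 - √3
Eigenvalues: -2 + √3, -2 - √3  (≈ -0.2679, -3.732)
The two irrational eigenvalues are distinct (simple), so each has alg. mult. = geom. mult. = 1.
Sum of geometric multiplicities equals n, so A has n independent eigenvectors.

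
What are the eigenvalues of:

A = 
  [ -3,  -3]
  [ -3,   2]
tr(A) = -1, det(A) = -15
Characteristic polynomial: λ² - tr(A)λ + det(A) = λ² + λ - 15
λ² + λ - 15 = 0  ⇒  λ = (-1 ± √((1)² - 4·(-15)))/2 = (-1 ± √(61))/2
  = (-1 + √61)/2,  (-1 - √61)/2

λ = (-1 + √61)/2, (-1 - √61)/2  (≈ 3.405, -4.405)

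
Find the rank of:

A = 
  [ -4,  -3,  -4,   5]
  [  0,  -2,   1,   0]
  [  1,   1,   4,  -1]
rank(A) = 3

Row reduce:
R3 → R3 + (1/4)·R1
R3 → R3 + (1/8)·R2
REF = 
  [  -4,   -3,   -4,    5]
  [   0,   -2,    1,    0]
  [   0,    0, 25/8,  1/4]
Pivot columns: 1, 2, 3 → 3 pivots.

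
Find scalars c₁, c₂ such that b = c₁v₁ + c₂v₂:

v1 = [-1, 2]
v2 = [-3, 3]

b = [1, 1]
c1 = 2, c2 = -1

b = 2·v1 + -1·v2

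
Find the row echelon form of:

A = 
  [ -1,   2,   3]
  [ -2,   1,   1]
Row operations:
R2 → R2 - (2)·R1

Resulting echelon form:
REF = 
  [ -1,   2,   3]
  [  0,  -3,  -5]

Rank = 2 (number of non-zero pivot rows).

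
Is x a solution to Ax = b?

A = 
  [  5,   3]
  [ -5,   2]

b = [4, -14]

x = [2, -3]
No

Ax = [1, -16] ≠ b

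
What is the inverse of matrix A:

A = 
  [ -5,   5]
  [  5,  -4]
det(A) = (-5)(-4) - (5)(5) = -5
For a 2×2 matrix, A⁻¹ = (1/det(A)) · [[d, -b], [-c, a]]
    = (-1/5) · [[-4, -5], [-5, -5]]

A⁻¹ = 
  [4/5,   1]
  [  1,   1]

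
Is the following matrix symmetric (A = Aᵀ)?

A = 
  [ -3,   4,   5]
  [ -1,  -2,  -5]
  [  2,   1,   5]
No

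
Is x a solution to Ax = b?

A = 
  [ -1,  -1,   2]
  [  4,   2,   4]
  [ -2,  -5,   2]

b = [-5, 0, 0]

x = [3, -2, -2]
Yes

Ax = [-5, 0, 0] = b ✓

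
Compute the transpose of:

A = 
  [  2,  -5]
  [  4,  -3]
Aᵀ = 
  [  2,   4]
  [ -5,  -3]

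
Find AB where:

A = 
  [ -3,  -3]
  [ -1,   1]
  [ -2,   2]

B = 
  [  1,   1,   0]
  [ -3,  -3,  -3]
AB = 
  [  6,   6,   9]
  [ -4,  -4,  -3]
  [ -8,  -8,  -6]

A is 3×2 and B is 2×3, so AB is 3×3. Each entry is (row of A)·(column of B):
AB[1,1] = (-3)(1) + (-3)(-3) = 6
AB[1,2] = (-3)(1) + (-3)(-3) = 6
AB[1,3] = (-3)(0) + (-3)(-3) = 9
AB[2,1] = (-1)(1) + (1)(-3) = -4
AB[2,2] = (-1)(1) + (1)(-3) = -4
AB[2,3] = (-1)(0) + (1)(-3) = -3
AB[3,1] = (-2)(1) + (2)(-3) = -8
AB[3,2] = (-2)(1) + (2)(-3) = -8
AB[3,3] = (-2)(0) + (2)(-3) = -6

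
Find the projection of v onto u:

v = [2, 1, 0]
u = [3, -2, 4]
v·u = (2)(3) + (1)(-2) + (0)(4) = 4
u·u = (3)² + (-2)² + (4)² = 29
proj_u(v) = (v·u / u·u) × u = (4/29) × u

proj_u(v) = [12/29, -8/29, 16/29]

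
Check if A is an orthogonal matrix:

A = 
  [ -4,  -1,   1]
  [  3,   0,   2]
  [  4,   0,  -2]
No

AᵀA = 
  [ 41,   4,  -6]
  [  4,   1,  -1]
  [ -6,  -1,   9]
≠ I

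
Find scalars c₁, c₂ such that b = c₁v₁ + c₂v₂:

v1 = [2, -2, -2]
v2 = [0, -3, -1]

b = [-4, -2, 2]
c1 = -2, c2 = 2

b = -2·v1 + 2·v2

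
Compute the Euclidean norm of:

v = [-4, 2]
4.472

||v||₂ = √((-4)² + (2)²) = √20 = 4.472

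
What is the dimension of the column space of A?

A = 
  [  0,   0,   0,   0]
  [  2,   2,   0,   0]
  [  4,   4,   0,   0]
Row reduce:
Swap R1 ↔ R2
R3 → R3 - (2)·R1
REF = 
  [  2,   2,   0,   0]
  [  0,   0,   0,   0]
  [  0,   0,   0,   0]
Pivot columns: 1 → 1 pivot.
dim(Col(A)) = number of pivot columns = 1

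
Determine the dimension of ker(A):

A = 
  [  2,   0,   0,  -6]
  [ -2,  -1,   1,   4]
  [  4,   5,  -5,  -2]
nullity(A) = 2

Row reduce:
R2 → R2 + (1)·R1
R3 → R3 - (2)·R1
R3 → R3 + (5)·R2
REF = 
  [  2,   0,   0,  -6]
  [  0,  -1,   1,  -2]
  [  0,   0,   0,   0]
Pivot columns: 1, 2 → 2 pivots.
rank(A) = 2, so nullity(A) = 4 - 2 = 2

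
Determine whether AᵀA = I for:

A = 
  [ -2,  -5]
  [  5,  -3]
No

AᵀA = 
  [ 29,  -5]
  [ -5,  34]
≠ I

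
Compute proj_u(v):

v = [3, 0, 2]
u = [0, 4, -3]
proj_u(v) = [0, -24/25, 18/25]

v·u = (3)(0) + (0)(4) + (2)(-3) = -6
u·u = (0)² + (4)² + (-3)² = 25
proj_u(v) = (v·u / u·u) × u = (-6/25) × u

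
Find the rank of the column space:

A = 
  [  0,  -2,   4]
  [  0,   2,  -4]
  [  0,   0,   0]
dim(Col(A)) = 1

Row reduce:
R2 → R2 + (1)·R1
REF = 
  [  0,  -2,   4]
  [  0,   0,   0]
  [  0,   0,   0]
Pivot columns: 2 → 1 pivot.
dim(Col(A)) = number of pivot columns = 1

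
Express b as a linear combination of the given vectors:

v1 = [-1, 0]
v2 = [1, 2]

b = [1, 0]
c1 = -1, c2 = 0

b = -1·v1 + 0·v2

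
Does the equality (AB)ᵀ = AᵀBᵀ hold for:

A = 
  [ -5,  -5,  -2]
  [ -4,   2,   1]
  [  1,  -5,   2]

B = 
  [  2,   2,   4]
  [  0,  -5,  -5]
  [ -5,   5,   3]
No

(AB)ᵀ = 
  [  0, -13,  -8]
  [  5, -13,  37]
  [ -1, -23,  35]

AᵀBᵀ = 
  [-14,  15,   8]
  [-26,  15,  20]
  [  6, -15,  21]

The two matrices differ, so (AB)ᵀ ≠ AᵀBᵀ in general. The correct identity is (AB)ᵀ = BᵀAᵀ.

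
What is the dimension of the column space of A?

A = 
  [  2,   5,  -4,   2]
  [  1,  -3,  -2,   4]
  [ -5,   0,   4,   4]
dim(Col(A)) = 3

Row reduce:
R2 → R2 - (1/2)·R1
R3 → R3 + (5/2)·R1
R3 → R3 + (25/11)·R2
REF = 
  [     2,      5,     -4,      2]
  [     0,  -11/2,      0,      3]
  [     0,      0,     -6, 174/11]
Pivot columns: 1, 2, 3 → 3 pivots.
dim(Col(A)) = number of pivot columns = 3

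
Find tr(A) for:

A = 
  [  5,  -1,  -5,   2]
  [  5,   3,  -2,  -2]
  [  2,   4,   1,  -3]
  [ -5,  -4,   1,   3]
12

tr(A) = 5 + 3 + 1 + 3 = 12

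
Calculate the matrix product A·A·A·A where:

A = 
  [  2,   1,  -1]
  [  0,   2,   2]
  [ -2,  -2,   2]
A² = A·A:
A²[1,1] = (2)(2) + (1)(0) + (-1)(-2) = 6
A²[1,2] = (2)(1) + (1)(2) + (-1)(-2) = 6
A²[1,3] = (2)(-1) + (1)(2) + (-1)(2) = -2
A²[2,1] = (0)(2) + (2)(0) + (2)(-2) = -4
A²[2,2] = (0)(1) + (2)(2) + (2)(-2) = 0
A²[2,3] = (0)(-1) + (2)(2) + (2)(2) = 8
A²[3,1] = (-2)(2) + (-2)(0) + (2)(-2) = -8
A²[3,2] = (-2)(1) + (-2)(2) + (2)(-2) = -10
A²[3,3] = (-2)(-1) + (-2)(2) + (2)(2) = 2
A² = 
  [  6,   6,  -2]
  [ -4,   0,   8]
  [ -8, -10,   2]

A^3 = A^2·A:
A^3[1,1] = (6)(2) + (6)(0) + (-2)(-2) = 16
A^3[1,2] = (6)(1) + (6)(2) + (-2)(-2) = 22
A^3[1,3] = (6)(-1) + (6)(2) + (-2)(2) = 2
A^3[2,1] = (-4)(2) + (0)(0) + (8)(-2) = -24
A^3[2,2] = (-4)(1) + (0)(2) + (8)(-2) = -20
A^3[2,3] = (-4)(-1) + (0)(2) + (8)(2) = 20
A^3[3,1] = (-8)(2) + (-10)(0) + (2)(-2) = -20
A^3[3,2] = (-8)(1) + (-10)(2) + (2)(-2) = -32
A^3[3,3] = (-8)(-1) + (-10)(2) + (2)(2) = -8
A^3 = 
  [ 16,  22,   2]
  [-24, -20,  20]
  [-20, -32,  -8]

A^4 = A^3·A:
A^4[1,1] = (16)(2) + (22)(0) + (2)(-2) = 28
A^4[1,2] = (16)(1) + (22)(2) + (2)(-2) = 56
A^4[1,3] = (16)(-1) + (22)(2) + (2)(2) = 32
A^4[2,1] = (-24)(2) + (-20)(0) + (20)(-2) = -88
A^4[2,2] = (-24)(1) + (-20)(2) + (20)(-2) = -104
A^4[2,3] = (-24)(-1) + (-20)(2) + (20)(2) = 24
A^4[3,1] = (-20)(2) + (-32)(0) + (-8)(-2) = -24
A^4[3,2] = (-20)(1) + (-32)(2) + (-8)(-2) = -68
A^4[3,3] = (-20)(-1) + (-32)(2) + (-8)(2) = -60
A^4 = 
  [ 28,  56,  32]
  [-88, -104,  24]
  [-24, -68, -60]

Therefore
A^4 = 
  [ 28,  56,  32]
  [-88, -104,  24]
  [-24, -68, -60]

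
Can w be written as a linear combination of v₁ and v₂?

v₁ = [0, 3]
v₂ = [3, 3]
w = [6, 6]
Yes

Form the augmented matrix and row-reduce:
[v₁|v₂|w] = 
  [  0,   3,   6]
  [  3,   3,   6]
Swap R1 ↔ R2
REF = 
  [  3,   3,   6]
  [  0,   3,   6]

No row of the form [0 0 | nonzero], so the system is consistent. Back-substitution gives c₁ = 0, c₂ = 2: w = (0)·v₁ + (2)·v₂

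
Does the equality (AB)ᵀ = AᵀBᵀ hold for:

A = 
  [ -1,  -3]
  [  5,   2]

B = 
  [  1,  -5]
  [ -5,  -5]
No

(AB)ᵀ = 
  [ 14,  -5]
  [ 20, -35]

AᵀBᵀ = 
  [-26, -20]
  [-13,   5]

The two matrices differ, so (AB)ᵀ ≠ AᵀBᵀ in general. The correct identity is (AB)ᵀ = BᵀAᵀ.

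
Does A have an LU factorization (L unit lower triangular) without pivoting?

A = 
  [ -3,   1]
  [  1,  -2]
Yes.
A[1,1] = -3 ≠ 0, so Gaussian elimination proceeds without a row swap: multiplier ℓ₂₁ = (1)/(-3) = -1/3, and U[2,2] = -2 - (-1/3)(1) = -5/3.
L = 
  [   1,    0]
  [-1/3,    1]
U = 
  [  -3,    1]
  [   0, -5/3]
Check row 2 of LU: [(-1/3)(-3), (-1/3)(1) + (-5/3)] = [1, -2] = row 2 of A ✓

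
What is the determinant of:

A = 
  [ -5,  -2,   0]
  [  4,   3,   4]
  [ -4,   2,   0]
72

Cofactor expansion along row 1:
det(A) = (-5)·((3)(0) - (4)(2)) - (-2)·((4)(0) - (4)(-4)) + (0)·((4)(2) - (3)(-4))
  = (-5)(-8) - (-2)(16) + (0)(20)
  = 72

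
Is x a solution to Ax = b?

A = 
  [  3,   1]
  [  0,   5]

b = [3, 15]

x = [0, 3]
Yes

Ax = [3, 15] = b ✓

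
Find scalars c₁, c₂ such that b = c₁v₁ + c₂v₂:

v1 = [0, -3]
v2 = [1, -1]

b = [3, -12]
c1 = 3, c2 = 3

b = 3·v1 + 3·v2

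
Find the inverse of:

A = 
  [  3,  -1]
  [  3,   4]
det(A) = (3)(4) - (-1)(3) = 15
For a 2×2 matrix, A⁻¹ = (1/det(A)) · [[d, -b], [-c, a]]
    = (1/15) · [[4, 1], [-3, 3]]

A⁻¹ = 
  [4/15, 1/15]
  [-1/5,  1/5]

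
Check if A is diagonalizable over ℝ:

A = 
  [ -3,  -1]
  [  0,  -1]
Yes

tr(A) = -4, det(A) = 3
Characteristic polynomial: λ² - tr(A)λ + det(A) = λ² + 4λ + 3
λ² + 4λ + 3 = (λ + 3)(λ + 1)
Eigenvalues: -1, -3
λ=-3: alg. mult. = 1, geom. mult. = 2 - rank(A - (-3)I) = 2 - 1 = 1
λ=-1: alg. mult. = 1, geom. mult. = 2 - rank(A - (-1)I) = 2 - 1 = 1
Sum of geometric multiplicities equals n, so A has n independent eigenvectors.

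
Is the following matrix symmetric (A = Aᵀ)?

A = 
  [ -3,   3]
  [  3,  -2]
Yes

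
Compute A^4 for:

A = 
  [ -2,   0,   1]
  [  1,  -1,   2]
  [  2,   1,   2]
A^4 = 
  [ 37,   9,   3]
  [ 12,  13,  33]
  [ 15,  12,  67]

A² = A·A:
A²[1,1] = (-2)(-2) + (0)(1) + (1)(2) = 6
A²[1,2] = (-2)(0) + (0)(-1) + (1)(1) = 1
A²[1,3] = (-2)(1) + (0)(2) + (1)(2) = 0
A²[2,1] = (1)(-2) + (-1)(1) + (2)(2) = 1
A²[2,2] = (1)(0) + (-1)(-1) + (2)(1) = 3
A²[2,3] = (1)(1) + (-1)(2) + (2)(2) = 3
A²[3,1] = (2)(-2) + (1)(1) + (2)(2) = 1
A²[3,2] = (2)(0) + (1)(-1) + (2)(1) = 1
A²[3,3] = (2)(1) + (1)(2) + (2)(2) = 8
A² = 
  [  6,   1,   0]
  [  1,   3,   3]
  [  1,   1,   8]

A^3 = A^2·A:
A^3[1,1] = (6)(-2) + (1)(1) + (0)(2) = -11
A^3[1,2] = (6)(0) + (1)(-1) + (0)(1) = -1
A^3[1,3] = (6)(1) + (1)(2) + (0)(2) = 8
A^3[2,1] = (1)(-2) + (3)(1) + (3)(2) = 7
A^3[2,2] = (1)(0) + (3)(-1) + (3)(1) = 0
A^3[2,3] = (1)(1) + (3)(2) + (3)(2) = 13
A^3[3,1] = (1)(-2) + (1)(1) + (8)(2) = 15
A^3[3,2] = (1)(0) + (1)(-1) + (8)(1) = 7
A^3[3,3] = (1)(1) + (1)(2) + (8)(2) = 19
A^3 = 
  [-11,  -1,   8]
  [  7,   0,  13]
  [ 15,   7,  19]

A^4 = A^3·A:
A^4[1,1] = (-11)(-2) + (-1)(1) + (8)(2) = 37
A^4[1,2] = (-11)(0) + (-1)(-1) + (8)(1) = 9
A^4[1,3] = (-11)(1) + (-1)(2) + (8)(2) = 3
A^4[2,1] = (7)(-2) + (0)(1) + (13)(2) = 12
A^4[2,2] = (7)(0) + (0)(-1) + (13)(1) = 13
A^4[2,3] = (7)(1) + (0)(2) + (13)(2) = 33
A^4[3,1] = (15)(-2) + (7)(1) + (19)(2) = 15
A^4[3,2] = (15)(0) + (7)(-1) + (19)(1) = 12
A^4[3,3] = (15)(1) + (7)(2) + (19)(2) = 67
A^4 = 
  [ 37,   9,   3]
  [ 12,  13,  33]
  [ 15,  12,  67]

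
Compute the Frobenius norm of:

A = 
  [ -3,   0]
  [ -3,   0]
||A||_F = 4.243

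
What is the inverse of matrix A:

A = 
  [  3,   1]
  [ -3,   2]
det(A) = (3)(2) - (1)(-3) = 9
For a 2×2 matrix, A⁻¹ = (1/det(A)) · [[d, -b], [-c, a]]
    = (1/9) · [[2, -1], [3, 3]]

A⁻¹ = 
  [ 2/9, -1/9]
  [ 1/3,  1/3]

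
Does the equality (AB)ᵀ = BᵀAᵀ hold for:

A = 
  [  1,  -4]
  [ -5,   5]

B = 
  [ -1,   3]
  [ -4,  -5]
Yes

(AB)ᵀ = 
  [ 15, -15]
  [ 23, -40]

BᵀAᵀ = 
  [ 15, -15]
  [ 23, -40]

Both sides are equal — this is the standard identity (AB)ᵀ = BᵀAᵀ, which holds for all A, B.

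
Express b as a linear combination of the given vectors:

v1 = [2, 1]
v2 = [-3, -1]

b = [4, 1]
c1 = -1, c2 = -2

b = -1·v1 + -2·v2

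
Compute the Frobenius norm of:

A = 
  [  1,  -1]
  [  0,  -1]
||A||_F = 1.732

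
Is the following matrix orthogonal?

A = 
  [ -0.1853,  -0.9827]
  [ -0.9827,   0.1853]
Yes

AᵀA = 
  [  1,   0]
  [  0,   1]
≈ I (equal to I up to the 4-dp rounding of the entries)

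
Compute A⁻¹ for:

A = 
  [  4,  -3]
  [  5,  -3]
det(A) = (4)(-3) - (-3)(5) = 3
For a 2×2 matrix, A⁻¹ = (1/det(A)) · [[d, -b], [-c, a]]
    = (1/3) · [[-3, 3], [-5, 4]]

A⁻¹ = 
  [  -1,    1]
  [-5/3,  4/3]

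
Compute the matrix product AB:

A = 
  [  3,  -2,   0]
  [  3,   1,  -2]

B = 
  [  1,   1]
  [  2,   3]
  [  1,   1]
A is 2×3 and B is 3×2, so AB is 2×2. Each entry is (row of A)·(column of B):
AB[1,1] = (3)(1) + (-2)(2) + (0)(1) = -1
AB[1,2] = (3)(1) + (-2)(3) + (0)(1) = -3
AB[2,1] = (3)(1) + (1)(2) + (-2)(1) = 3
AB[2,2] = (3)(1) + (1)(3) + (-2)(1) = 4

AB = 
  [ -1,  -3]
  [  3,   4]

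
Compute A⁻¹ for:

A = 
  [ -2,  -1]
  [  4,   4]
det(A) = (-2)(4) - (-1)(4) = -4
For a 2×2 matrix, A⁻¹ = (1/det(A)) · [[d, -b], [-c, a]]
    = (-1/4) · [[4, 1], [-4, -2]]

A⁻¹ = 
  [  -1, -1/4]
  [   1,  1/2]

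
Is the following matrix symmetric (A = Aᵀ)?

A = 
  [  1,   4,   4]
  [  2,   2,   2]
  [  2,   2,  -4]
No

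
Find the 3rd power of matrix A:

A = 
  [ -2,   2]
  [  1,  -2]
A^3 = 
  [-20,  28]
  [ 14, -20]

A² = A·A:
A²[1,1] = (-2)(-2) + (2)(1) = 6
A²[1,2] = (-2)(2) + (2)(-2) = -8
A²[2,1] = (1)(-2) + (-2)(1) = -4
A²[2,2] = (1)(2) + (-2)(-2) = 6
A² = 
  [  6,  -8]
  [ -4,   6]

A^3 = A^2·A:
A^3[1,1] = (6)(-2) + (-8)(1) = -20
A^3[1,2] = (6)(2) + (-8)(-2) = 28
A^3[2,1] = (-4)(-2) + (6)(1) = 14
A^3[2,2] = (-4)(2) + (6)(-2) = -20
A^3 = 
  [-20,  28]
  [ 14, -20]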